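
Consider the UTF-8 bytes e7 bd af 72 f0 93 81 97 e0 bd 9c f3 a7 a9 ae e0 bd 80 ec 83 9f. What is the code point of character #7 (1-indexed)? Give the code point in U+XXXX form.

Offset 0: leading byte 0xE7 = 11100111 → 3-byte char #1 = E7 BD AF.
Offset 3: leading byte 0x72 = 01110010 → 1-byte char #2 = 72.
Offset 4: leading byte 0xF0 = 11110000 → 4-byte char #3 = F0 93 81 97.
Offset 8: leading byte 0xE0 = 11100000 → 3-byte char #4 = E0 BD 9C.
Offset 11: leading byte 0xF3 = 11110011 → 4-byte char #5 = F3 A7 A9 AE.
Offset 15: leading byte 0xE0 = 11100000 → 3-byte char #6 = E0 BD 80.
Offset 18: leading byte 0xEC = 11101100 → 3-byte char #7 = EC 83 9F.
Leading byte 0xEC = 11101100 matches 1110xxxx → 3-byte sequence.
Byte 1: 0xEC = 11101100, payload 1100 (4 bits).
Byte 2: 0x83 = 10000011 (10xxxxxx ✓), payload 000011.
Byte 3: 0x9F = 10011111 (10xxxxxx ✓), payload 011111.
Concatenate: 1100000011011111 = 0xC0DF (16 bits → U+C0DF).

U+C0DF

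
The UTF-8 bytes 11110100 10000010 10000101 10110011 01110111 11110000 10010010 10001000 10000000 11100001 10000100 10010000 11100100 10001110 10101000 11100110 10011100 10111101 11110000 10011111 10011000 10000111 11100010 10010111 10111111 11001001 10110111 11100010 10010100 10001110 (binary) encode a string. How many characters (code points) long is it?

10

Byte at offset 0: 0xF4 = 11110100 → 4-byte char (#1). Advance 4.
Byte at offset 4: 0x77 = 01110111 → 1-byte char (#2). Advance 1.
Byte at offset 5: 0xF0 = 11110000 → 4-byte char (#3). Advance 4.
Byte at offset 9: 0xE1 = 11100001 → 3-byte char (#4). Advance 3.
Byte at offset 12: 0xE4 = 11100100 → 3-byte char (#5). Advance 3.
Byte at offset 15: 0xE6 = 11100110 → 3-byte char (#6). Advance 3.
Byte at offset 18: 0xF0 = 11110000 → 4-byte char (#7). Advance 4.
Byte at offset 22: 0xE2 = 11100010 → 3-byte char (#8). Advance 3.
Byte at offset 25: 0xC9 = 11001001 → 2-byte char (#9). Advance 2.
Byte at offset 27: 0xE2 = 11100010 → 3-byte char (#10). Advance 3.
Reached end at offset 30 after 10 code points.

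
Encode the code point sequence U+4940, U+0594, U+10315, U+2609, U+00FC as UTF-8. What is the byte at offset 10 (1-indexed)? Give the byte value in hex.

0xE2

1-indexed offset 10 is 0-indexed offset 9.
U+4940 → 3-byte form E4 A5 80 at offsets 0–2.
U+0594 → 2-byte form D6 94 at offsets 3–4.
U+10315 → 4-byte form F0 90 8C 95 at offsets 5–8.
U+2609 → 3-byte form E2 98 89 at offsets 9–11.
Offset 9 falls in char 4's range; it's byte 1 of E2 98 89 = 0xE2.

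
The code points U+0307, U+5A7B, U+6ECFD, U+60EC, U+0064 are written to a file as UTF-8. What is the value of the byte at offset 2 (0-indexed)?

U+0307 → 2-byte form CC 87 at offsets 0–1.
U+5A7B → 3-byte form E5 A9 BB at offsets 2–4.
Offset 2 falls in char 2's range; it's byte 1 of E5 A9 BB = 0xE5.

0xE5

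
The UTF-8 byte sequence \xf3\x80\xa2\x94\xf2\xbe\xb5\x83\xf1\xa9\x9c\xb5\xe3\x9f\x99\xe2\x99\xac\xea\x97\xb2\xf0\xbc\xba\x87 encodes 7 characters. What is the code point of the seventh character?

U+3CE87

Offset 0: leading byte 0xF3 = 11110011 → 4-byte char #1 = F3 80 A2 94.
Offset 4: leading byte 0xF2 = 11110010 → 4-byte char #2 = F2 BE B5 83.
Offset 8: leading byte 0xF1 = 11110001 → 4-byte char #3 = F1 A9 9C B5.
Offset 12: leading byte 0xE3 = 11100011 → 3-byte char #4 = E3 9F 99.
Offset 15: leading byte 0xE2 = 11100010 → 3-byte char #5 = E2 99 AC.
Offset 18: leading byte 0xEA = 11101010 → 3-byte char #6 = EA 97 B2.
Offset 21: leading byte 0xF0 = 11110000 → 4-byte char #7 = F0 BC BA 87.
Leading byte 0xF0 = 11110000 matches 11110xxx → 4-byte sequence.
Byte 1: 0xF0 = 11110000, payload 000 (3 bits).
Byte 2: 0xBC = 10111100 (10xxxxxx ✓), payload 111100.
Byte 3: 0xBA = 10111010 (10xxxxxx ✓), payload 111010.
Byte 4: 0x87 = 10000111 (10xxxxxx ✓), payload 000111.
Concatenate: 000111100111010000111 = 0x3CE87 (21 bits → U+3CE87).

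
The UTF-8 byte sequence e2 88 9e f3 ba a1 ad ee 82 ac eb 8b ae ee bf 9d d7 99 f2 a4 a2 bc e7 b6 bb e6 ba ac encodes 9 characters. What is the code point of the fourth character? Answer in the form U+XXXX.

Offset 0: leading byte 0xE2 = 11100010 → 3-byte char #1 = E2 88 9E.
Offset 3: leading byte 0xF3 = 11110011 → 4-byte char #2 = F3 BA A1 AD.
Offset 7: leading byte 0xEE = 11101110 → 3-byte char #3 = EE 82 AC.
Offset 10: leading byte 0xEB = 11101011 → 3-byte char #4 = EB 8B AE.
Leading byte 0xEB = 11101011 matches 1110xxxx → 3-byte sequence.
Byte 1: 0xEB = 11101011, payload 1011 (4 bits).
Byte 2: 0x8B = 10001011 (10xxxxxx ✓), payload 001011.
Byte 3: 0xAE = 10101110 (10xxxxxx ✓), payload 101110.
Concatenate: 1011001011101110 = 0xB2EE (16 bits → U+B2EE).

U+B2EE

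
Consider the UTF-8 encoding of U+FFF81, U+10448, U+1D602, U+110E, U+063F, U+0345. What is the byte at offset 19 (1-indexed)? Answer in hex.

1-indexed offset 19 is 0-indexed offset 18.
U+FFF81 → 4-byte form F3 BF BE 81 at offsets 0–3.
U+10448 → 4-byte form F0 90 91 88 at offsets 4–7.
U+1D602 → 4-byte form F0 9D 98 82 at offsets 8–11.
U+110E → 3-byte form E1 84 8E at offsets 12–14.
U+063F → 2-byte form D8 BF at offsets 15–16.
U+0345 → 2-byte form CD 85 at offsets 17–18.
Offset 18 falls in char 6's range; it's byte 2 of CD 85 = 0x85.

0x85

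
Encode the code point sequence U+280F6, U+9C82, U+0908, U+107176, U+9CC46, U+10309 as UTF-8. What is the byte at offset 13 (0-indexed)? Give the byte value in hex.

0xB6

U+280F6 → 4-byte form F0 A8 83 B6 at offsets 0–3.
U+9C82 → 3-byte form E9 B2 82 at offsets 4–6.
U+0908 → 3-byte form E0 A4 88 at offsets 7–9.
U+107176 → 4-byte form F4 87 85 B6 at offsets 10–13.
Offset 13 falls in char 4's range; it's byte 4 of F4 87 85 B6 = 0xB6.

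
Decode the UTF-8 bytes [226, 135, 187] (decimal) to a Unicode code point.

Leading byte 0xE2 = 11100010 matches 1110xxxx → 3-byte sequence.
Byte 1: 0xE2 = 11100010, payload 0010 (4 bits).
Byte 2: 0x87 = 10000111 (10xxxxxx ✓), payload 000111.
Byte 3: 0xBB = 10111011 (10xxxxxx ✓), payload 111011.
Concatenate: 0010000111111011 = 0x21FB (16 bits → U+21FB).

U+21FB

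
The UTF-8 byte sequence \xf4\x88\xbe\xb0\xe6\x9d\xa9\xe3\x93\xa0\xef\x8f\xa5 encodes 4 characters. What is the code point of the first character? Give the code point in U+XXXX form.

U+108FB0

Offset 0: leading byte 0xF4 = 11110100 → 4-byte char #1 = F4 88 BE B0.
Leading byte 0xF4 = 11110100 matches 11110xxx → 4-byte sequence.
Byte 1: 0xF4 = 11110100, payload 100 (3 bits).
Byte 2: 0x88 = 10001000 (10xxxxxx ✓), payload 001000.
Byte 3: 0xBE = 10111110 (10xxxxxx ✓), payload 111110.
Byte 4: 0xB0 = 10110000 (10xxxxxx ✓), payload 110000.
Concatenate: 100001000111110110000 = 0x108FB0 (21 bits → U+108FB0).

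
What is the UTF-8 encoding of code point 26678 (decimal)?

U+6836 = 0x6836 = 26678 decimal. In range U+0800–U+FFFF → 3-byte form: 1110xxxx 10xxxxxx 10xxxxxx.
Binary (16 bits): 0110100000110110.
Split 4+6+6: 0110 | 100000 | 110110.
Byte 1: 11100110 = 0xE6.
Byte 2: 10100000 = 0xA0.
Byte 3: 10110110 = 0xB6.

E6 A0 B6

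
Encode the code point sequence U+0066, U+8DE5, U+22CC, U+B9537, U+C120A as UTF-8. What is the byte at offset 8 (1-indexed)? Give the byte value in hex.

0xF2

1-indexed offset 8 is 0-indexed offset 7.
U+0066 → 1-byte form 66 at offsets 0–0.
U+8DE5 → 3-byte form E8 B7 A5 at offsets 1–3.
U+22CC → 3-byte form E2 8B 8C at offsets 4–6.
U+B9537 → 4-byte form F2 B9 94 B7 at offsets 7–10.
Offset 7 falls in char 4's range; it's byte 1 of F2 B9 94 B7 = 0xF2.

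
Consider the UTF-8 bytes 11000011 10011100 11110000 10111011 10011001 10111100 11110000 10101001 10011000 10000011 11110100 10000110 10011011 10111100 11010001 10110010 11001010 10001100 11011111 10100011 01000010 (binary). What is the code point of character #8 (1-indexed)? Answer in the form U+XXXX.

Offset 0: leading byte 0xC3 = 11000011 → 2-byte char #1 = C3 9C.
Offset 2: leading byte 0xF0 = 11110000 → 4-byte char #2 = F0 BB 99 BC.
Offset 6: leading byte 0xF0 = 11110000 → 4-byte char #3 = F0 A9 98 83.
Offset 10: leading byte 0xF4 = 11110100 → 4-byte char #4 = F4 86 9B BC.
Offset 14: leading byte 0xD1 = 11010001 → 2-byte char #5 = D1 B2.
Offset 16: leading byte 0xCA = 11001010 → 2-byte char #6 = CA 8C.
Offset 18: leading byte 0xDF = 11011111 → 2-byte char #7 = DF A3.
Offset 20: leading byte 0x42 = 01000010 → 1-byte char #8 = 42.
Leading byte 0x42 = 01000010 matches 0xxxxxxx → 1-byte sequence.
Byte 1: 0x42 = 01000010, payload 1000010 (7 bits).
Concatenate: 1000010 = 0x42 (7 bits → U+0042).

U+0042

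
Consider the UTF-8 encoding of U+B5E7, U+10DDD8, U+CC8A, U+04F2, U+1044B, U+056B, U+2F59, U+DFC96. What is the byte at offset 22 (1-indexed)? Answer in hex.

1-indexed offset 22 is 0-indexed offset 21.
U+B5E7 → 3-byte form EB 97 A7 at offsets 0–2.
U+10DDD8 → 4-byte form F4 8D B7 98 at offsets 3–6.
U+CC8A → 3-byte form EC B2 8A at offsets 7–9.
U+04F2 → 2-byte form D3 B2 at offsets 10–11.
U+1044B → 4-byte form F0 90 91 8B at offsets 12–15.
U+056B → 2-byte form D5 AB at offsets 16–17.
U+2F59 → 3-byte form E2 BD 99 at offsets 18–20.
U+DFC96 → 4-byte form F3 9F B2 96 at offsets 21–24.
Offset 21 falls in char 8's range; it's byte 1 of F3 9F B2 96 = 0xF3.

0xF3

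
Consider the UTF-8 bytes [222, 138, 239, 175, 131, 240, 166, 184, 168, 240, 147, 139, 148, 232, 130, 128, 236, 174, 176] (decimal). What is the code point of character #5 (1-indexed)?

U+8080

Offset 0: leading byte 0xDE = 11011110 → 2-byte char #1 = DE 8A.
Offset 2: leading byte 0xEF = 11101111 → 3-byte char #2 = EF AF 83.
Offset 5: leading byte 0xF0 = 11110000 → 4-byte char #3 = F0 A6 B8 A8.
Offset 9: leading byte 0xF0 = 11110000 → 4-byte char #4 = F0 93 8B 94.
Offset 13: leading byte 0xE8 = 11101000 → 3-byte char #5 = E8 82 80.
Leading byte 0xE8 = 11101000 matches 1110xxxx → 3-byte sequence.
Byte 1: 0xE8 = 11101000, payload 1000 (4 bits).
Byte 2: 0x82 = 10000010 (10xxxxxx ✓), payload 000010.
Byte 3: 0x80 = 10000000 (10xxxxxx ✓), payload 000000.
Concatenate: 1000000010000000 = 0x8080 (16 bits → U+8080).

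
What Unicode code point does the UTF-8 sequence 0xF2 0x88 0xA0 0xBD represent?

Leading byte 0xF2 = 11110010 matches 11110xxx → 4-byte sequence.
Byte 1: 0xF2 = 11110010, payload 010 (3 bits).
Byte 2: 0x88 = 10001000 (10xxxxxx ✓), payload 001000.
Byte 3: 0xA0 = 10100000 (10xxxxxx ✓), payload 100000.
Byte 4: 0xBD = 10111101 (10xxxxxx ✓), payload 111101.
Concatenate: 010001000100000111101 = 0x8883D (21 bits → U+8883D).

U+8883D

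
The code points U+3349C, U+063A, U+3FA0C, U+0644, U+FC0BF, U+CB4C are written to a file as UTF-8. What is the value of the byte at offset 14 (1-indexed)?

1-indexed offset 14 is 0-indexed offset 13.
U+3349C → 4-byte form F0 B3 92 9C at offsets 0–3.
U+063A → 2-byte form D8 BA at offsets 4–5.
U+3FA0C → 4-byte form F0 BF A8 8C at offsets 6–9.
U+0644 → 2-byte form D9 84 at offsets 10–11.
U+FC0BF → 4-byte form F3 BC 82 BF at offsets 12–15.
Offset 13 falls in char 5's range; it's byte 2 of F3 BC 82 BF = 0xBC.

0xBC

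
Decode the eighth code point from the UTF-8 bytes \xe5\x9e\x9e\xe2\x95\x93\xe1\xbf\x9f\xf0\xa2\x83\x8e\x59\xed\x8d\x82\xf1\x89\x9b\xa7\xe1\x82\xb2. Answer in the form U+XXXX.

Offset 0: leading byte 0xE5 = 11100101 → 3-byte char #1 = E5 9E 9E.
Offset 3: leading byte 0xE2 = 11100010 → 3-byte char #2 = E2 95 93.
Offset 6: leading byte 0xE1 = 11100001 → 3-byte char #3 = E1 BF 9F.
Offset 9: leading byte 0xF0 = 11110000 → 4-byte char #4 = F0 A2 83 8E.
Offset 13: leading byte 0x59 = 01011001 → 1-byte char #5 = 59.
Offset 14: leading byte 0xED = 11101101 → 3-byte char #6 = ED 8D 82.
Offset 17: leading byte 0xF1 = 11110001 → 4-byte char #7 = F1 89 9B A7.
Offset 21: leading byte 0xE1 = 11100001 → 3-byte char #8 = E1 82 B2.
Leading byte 0xE1 = 11100001 matches 1110xxxx → 3-byte sequence.
Byte 1: 0xE1 = 11100001, payload 0001 (4 bits).
Byte 2: 0x82 = 10000010 (10xxxxxx ✓), payload 000010.
Byte 3: 0xB2 = 10110010 (10xxxxxx ✓), payload 110010.
Concatenate: 0001000010110010 = 0x10B2 (16 bits → U+10B2).

U+10B2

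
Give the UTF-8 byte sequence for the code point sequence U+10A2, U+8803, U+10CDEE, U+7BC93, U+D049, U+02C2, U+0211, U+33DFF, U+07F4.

E1 82 A2 E8 A0 83 F4 8C B7 AE F1 BB B2 93 ED 81 89 CB 82 C8 91 F0 B3 B7 BF DF B4

U+10A2: 3-byte form → E1 82 A2.
U+8803: 3-byte form → E8 A0 83.
U+10CDEE: 4-byte form → F4 8C B7 AE.
U+7BC93: 4-byte form → F1 BB B2 93.
U+D049: 3-byte form → ED 81 89.
U+02C2: 2-byte form → CB 82.
U+0211: 2-byte form → C8 91.
U+33DFF: 4-byte form → F0 B3 B7 BF.
U+07F4: 2-byte form → DF B4.
Concatenated (27 bytes): E1 82 A2 E8 A0 83 F4 8C B7 AE F1 BB B2 93 ED 81 89 CB 82 C8 91 F0 B3 B7 BF DF B4.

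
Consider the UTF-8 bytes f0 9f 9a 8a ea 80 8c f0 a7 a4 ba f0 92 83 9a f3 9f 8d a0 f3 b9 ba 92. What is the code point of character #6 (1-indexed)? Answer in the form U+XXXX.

U+F9E92

Offset 0: leading byte 0xF0 = 11110000 → 4-byte char #1 = F0 9F 9A 8A.
Offset 4: leading byte 0xEA = 11101010 → 3-byte char #2 = EA 80 8C.
Offset 7: leading byte 0xF0 = 11110000 → 4-byte char #3 = F0 A7 A4 BA.
Offset 11: leading byte 0xF0 = 11110000 → 4-byte char #4 = F0 92 83 9A.
Offset 15: leading byte 0xF3 = 11110011 → 4-byte char #5 = F3 9F 8D A0.
Offset 19: leading byte 0xF3 = 11110011 → 4-byte char #6 = F3 B9 BA 92.
Leading byte 0xF3 = 11110011 matches 11110xxx → 4-byte sequence.
Byte 1: 0xF3 = 11110011, payload 011 (3 bits).
Byte 2: 0xB9 = 10111001 (10xxxxxx ✓), payload 111001.
Byte 3: 0xBA = 10111010 (10xxxxxx ✓), payload 111010.
Byte 4: 0x92 = 10010010 (10xxxxxx ✓), payload 010010.
Concatenate: 011111001111010010010 = 0xF9E92 (21 bits → U+F9E92).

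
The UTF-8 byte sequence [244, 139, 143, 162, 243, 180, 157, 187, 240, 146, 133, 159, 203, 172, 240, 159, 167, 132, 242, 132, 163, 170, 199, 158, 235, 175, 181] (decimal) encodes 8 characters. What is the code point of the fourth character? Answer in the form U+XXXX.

U+02EC

Offset 0: leading byte 0xF4 = 11110100 → 4-byte char #1 = F4 8B 8F A2.
Offset 4: leading byte 0xF3 = 11110011 → 4-byte char #2 = F3 B4 9D BB.
Offset 8: leading byte 0xF0 = 11110000 → 4-byte char #3 = F0 92 85 9F.
Offset 12: leading byte 0xCB = 11001011 → 2-byte char #4 = CB AC.
Leading byte 0xCB = 11001011 matches 110xxxxx → 2-byte sequence.
Byte 1: 0xCB = 11001011, payload 01011 (5 bits).
Byte 2: 0xAC = 10101100 (10xxxxxx ✓), payload 101100.
Concatenate: 01011101100 = 0x2EC (11 bits → U+02EC).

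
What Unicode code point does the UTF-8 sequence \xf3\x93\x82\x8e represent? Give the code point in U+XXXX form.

U+D308E

Leading byte 0xF3 = 11110011 matches 11110xxx → 4-byte sequence.
Byte 1: 0xF3 = 11110011, payload 011 (3 bits).
Byte 2: 0x93 = 10010011 (10xxxxxx ✓), payload 010011.
Byte 3: 0x82 = 10000010 (10xxxxxx ✓), payload 000010.
Byte 4: 0x8E = 10001110 (10xxxxxx ✓), payload 001110.
Concatenate: 011010011000010001110 = 0xD308E (21 bits → U+D308E).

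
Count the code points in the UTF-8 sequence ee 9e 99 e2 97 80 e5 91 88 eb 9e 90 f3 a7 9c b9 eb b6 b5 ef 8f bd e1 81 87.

8

Byte at offset 0: 0xEE = 11101110 → 3-byte char (#1). Advance 3.
Byte at offset 3: 0xE2 = 11100010 → 3-byte char (#2). Advance 3.
Byte at offset 6: 0xE5 = 11100101 → 3-byte char (#3). Advance 3.
Byte at offset 9: 0xEB = 11101011 → 3-byte char (#4). Advance 3.
Byte at offset 12: 0xF3 = 11110011 → 4-byte char (#5). Advance 4.
Byte at offset 16: 0xEB = 11101011 → 3-byte char (#6). Advance 3.
Byte at offset 19: 0xEF = 11101111 → 3-byte char (#7). Advance 3.
Byte at offset 22: 0xE1 = 11100001 → 3-byte char (#8). Advance 3.
Reached end at offset 25 after 8 code points.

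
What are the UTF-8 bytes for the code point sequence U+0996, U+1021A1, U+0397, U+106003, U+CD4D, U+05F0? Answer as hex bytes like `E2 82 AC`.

U+0996: 3-byte form → E0 A6 96.
U+1021A1: 4-byte form → F4 82 86 A1.
U+0397: 2-byte form → CE 97.
U+106003: 4-byte form → F4 86 80 83.
U+CD4D: 3-byte form → EC B5 8D.
U+05F0: 2-byte form → D7 B0.
Concatenated (18 bytes): E0 A6 96 F4 82 86 A1 CE 97 F4 86 80 83 EC B5 8D D7 B0.

E0 A6 96 F4 82 86 A1 CE 97 F4 86 80 83 EC B5 8D D7 B0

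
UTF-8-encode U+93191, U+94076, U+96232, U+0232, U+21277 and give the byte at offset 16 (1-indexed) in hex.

1-indexed offset 16 is 0-indexed offset 15.
U+93191 → 4-byte form F2 93 86 91 at offsets 0–3.
U+94076 → 4-byte form F2 94 81 B6 at offsets 4–7.
U+96232 → 4-byte form F2 96 88 B2 at offsets 8–11.
U+0232 → 2-byte form C8 B2 at offsets 12–13.
U+21277 → 4-byte form F0 A1 89 B7 at offsets 14–17.
Offset 15 falls in char 5's range; it's byte 2 of F0 A1 89 B7 = 0xA1.

0xA1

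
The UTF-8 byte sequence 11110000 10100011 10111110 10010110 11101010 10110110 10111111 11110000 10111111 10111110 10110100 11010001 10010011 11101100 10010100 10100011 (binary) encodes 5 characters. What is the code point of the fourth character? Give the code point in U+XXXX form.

U+0453

Offset 0: leading byte 0xF0 = 11110000 → 4-byte char #1 = F0 A3 BE 96.
Offset 4: leading byte 0xEA = 11101010 → 3-byte char #2 = EA B6 BF.
Offset 7: leading byte 0xF0 = 11110000 → 4-byte char #3 = F0 BF BE B4.
Offset 11: leading byte 0xD1 = 11010001 → 2-byte char #4 = D1 93.
Leading byte 0xD1 = 11010001 matches 110xxxxx → 2-byte sequence.
Byte 1: 0xD1 = 11010001, payload 10001 (5 bits).
Byte 2: 0x93 = 10010011 (10xxxxxx ✓), payload 010011.
Concatenate: 10001010011 = 0x453 (11 bits → U+0453).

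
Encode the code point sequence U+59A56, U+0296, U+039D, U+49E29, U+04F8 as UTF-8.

U+59A56: 4-byte form → F1 99 A9 96.
U+0296: 2-byte form → CA 96.
U+039D: 2-byte form → CE 9D.
U+49E29: 4-byte form → F1 89 B8 A9.
U+04F8: 2-byte form → D3 B8.
Concatenated (14 bytes): F1 99 A9 96 CA 96 CE 9D F1 89 B8 A9 D3 B8.

F1 99 A9 96 CA 96 CE 9D F1 89 B8 A9 D3 B8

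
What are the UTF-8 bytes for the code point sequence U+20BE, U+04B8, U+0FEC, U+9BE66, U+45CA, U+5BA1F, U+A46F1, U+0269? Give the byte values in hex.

E2 82 BE D2 B8 E0 BF AC F2 9B B9 A6 E4 97 8A F1 9B A8 9F F2 A4 9B B1 C9 A9

U+20BE: 3-byte form → E2 82 BE.
U+04B8: 2-byte form → D2 B8.
U+0FEC: 3-byte form → E0 BF AC.
U+9BE66: 4-byte form → F2 9B B9 A6.
U+45CA: 3-byte form → E4 97 8A.
U+5BA1F: 4-byte form → F1 9B A8 9F.
U+A46F1: 4-byte form → F2 A4 9B B1.
U+0269: 2-byte form → C9 A9.
Concatenated (25 bytes): E2 82 BE D2 B8 E0 BF AC F2 9B B9 A6 E4 97 8A F1 9B A8 9F F2 A4 9B B1 C9 A9.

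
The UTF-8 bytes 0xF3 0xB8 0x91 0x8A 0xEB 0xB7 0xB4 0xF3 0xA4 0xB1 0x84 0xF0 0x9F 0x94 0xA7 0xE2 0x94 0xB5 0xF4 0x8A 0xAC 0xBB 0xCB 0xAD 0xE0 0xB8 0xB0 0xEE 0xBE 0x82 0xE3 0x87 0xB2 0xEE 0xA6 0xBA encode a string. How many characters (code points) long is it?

Byte at offset 0: 0xF3 = 11110011 → 4-byte char (#1). Advance 4.
Byte at offset 4: 0xEB = 11101011 → 3-byte char (#2). Advance 3.
Byte at offset 7: 0xF3 = 11110011 → 4-byte char (#3). Advance 4.
Byte at offset 11: 0xF0 = 11110000 → 4-byte char (#4). Advance 4.
Byte at offset 15: 0xE2 = 11100010 → 3-byte char (#5). Advance 3.
Byte at offset 18: 0xF4 = 11110100 → 4-byte char (#6). Advance 4.
Byte at offset 22: 0xCB = 11001011 → 2-byte char (#7). Advance 2.
Byte at offset 24: 0xE0 = 11100000 → 3-byte char (#8). Advance 3.
Byte at offset 27: 0xEE = 11101110 → 3-byte char (#9). Advance 3.
Byte at offset 30: 0xE3 = 11100011 → 3-byte char (#10). Advance 3.
Byte at offset 33: 0xEE = 11101110 → 3-byte char (#11). Advance 3.
Reached end at offset 36 after 11 code points.

11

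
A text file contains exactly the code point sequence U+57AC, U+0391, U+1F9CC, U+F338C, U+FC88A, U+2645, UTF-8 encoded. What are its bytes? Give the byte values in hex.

E5 9E AC CE 91 F0 9F A7 8C F3 B3 8E 8C F3 BC A2 8A E2 99 85

U+57AC: 3-byte form → E5 9E AC.
U+0391: 2-byte form → CE 91.
U+1F9CC: 4-byte form → F0 9F A7 8C.
U+F338C: 4-byte form → F3 B3 8E 8C.
U+FC88A: 4-byte form → F3 BC A2 8A.
U+2645: 3-byte form → E2 99 85.
Concatenated (20 bytes): E5 9E AC CE 91 F0 9F A7 8C F3 B3 8E 8C F3 BC A2 8A E2 99 85.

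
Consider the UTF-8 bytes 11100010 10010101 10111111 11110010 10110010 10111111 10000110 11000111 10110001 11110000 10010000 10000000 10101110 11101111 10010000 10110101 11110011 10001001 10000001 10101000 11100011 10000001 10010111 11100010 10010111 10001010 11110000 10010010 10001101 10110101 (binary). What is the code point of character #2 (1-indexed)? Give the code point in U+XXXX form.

U+B2FC6

Offset 0: leading byte 0xE2 = 11100010 → 3-byte char #1 = E2 95 BF.
Offset 3: leading byte 0xF2 = 11110010 → 4-byte char #2 = F2 B2 BF 86.
Leading byte 0xF2 = 11110010 matches 11110xxx → 4-byte sequence.
Byte 1: 0xF2 = 11110010, payload 010 (3 bits).
Byte 2: 0xB2 = 10110010 (10xxxxxx ✓), payload 110010.
Byte 3: 0xBF = 10111111 (10xxxxxx ✓), payload 111111.
Byte 4: 0x86 = 10000110 (10xxxxxx ✓), payload 000110.
Concatenate: 010110010111111000110 = 0xB2FC6 (21 bits → U+B2FC6).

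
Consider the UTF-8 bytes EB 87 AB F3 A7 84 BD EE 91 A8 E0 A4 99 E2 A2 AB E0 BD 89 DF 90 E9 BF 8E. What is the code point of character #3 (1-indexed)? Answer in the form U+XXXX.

U+E468

Offset 0: leading byte 0xEB = 11101011 → 3-byte char #1 = EB 87 AB.
Offset 3: leading byte 0xF3 = 11110011 → 4-byte char #2 = F3 A7 84 BD.
Offset 7: leading byte 0xEE = 11101110 → 3-byte char #3 = EE 91 A8.
Leading byte 0xEE = 11101110 matches 1110xxxx → 3-byte sequence.
Byte 1: 0xEE = 11101110, payload 1110 (4 bits).
Byte 2: 0x91 = 10010001 (10xxxxxx ✓), payload 010001.
Byte 3: 0xA8 = 10101000 (10xxxxxx ✓), payload 101000.
Concatenate: 1110010001101000 = 0xE468 (16 bits → U+E468).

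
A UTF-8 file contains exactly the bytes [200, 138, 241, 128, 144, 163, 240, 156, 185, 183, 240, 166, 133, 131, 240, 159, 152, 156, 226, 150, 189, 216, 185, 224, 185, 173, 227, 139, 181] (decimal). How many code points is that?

9

Byte at offset 0: 0xC8 = 11001000 → 2-byte char (#1). Advance 2.
Byte at offset 2: 0xF1 = 11110001 → 4-byte char (#2). Advance 4.
Byte at offset 6: 0xF0 = 11110000 → 4-byte char (#3). Advance 4.
Byte at offset 10: 0xF0 = 11110000 → 4-byte char (#4). Advance 4.
Byte at offset 14: 0xF0 = 11110000 → 4-byte char (#5). Advance 4.
Byte at offset 18: 0xE2 = 11100010 → 3-byte char (#6). Advance 3.
Byte at offset 21: 0xD8 = 11011000 → 2-byte char (#7). Advance 2.
Byte at offset 23: 0xE0 = 11100000 → 3-byte char (#8). Advance 3.
Byte at offset 26: 0xE3 = 11100011 → 3-byte char (#9). Advance 3.
Reached end at offset 29 after 9 code points.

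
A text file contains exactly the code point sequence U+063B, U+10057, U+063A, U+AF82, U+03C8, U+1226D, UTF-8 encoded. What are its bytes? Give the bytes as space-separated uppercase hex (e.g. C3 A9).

U+063B: 2-byte form → D8 BB.
U+10057: 4-byte form → F0 90 81 97.
U+063A: 2-byte form → D8 BA.
U+AF82: 3-byte form → EA BE 82.
U+03C8: 2-byte form → CF 88.
U+1226D: 4-byte form → F0 92 89 AD.
Concatenated (17 bytes): D8 BB F0 90 81 97 D8 BA EA BE 82 CF 88 F0 92 89 AD.

D8 BB F0 90 81 97 D8 BA EA BE 82 CF 88 F0 92 89 AD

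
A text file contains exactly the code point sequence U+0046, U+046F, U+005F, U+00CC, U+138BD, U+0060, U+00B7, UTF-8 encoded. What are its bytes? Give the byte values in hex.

U+0046: 1-byte form → 46.
U+046F: 2-byte form → D1 AF.
U+005F: 1-byte form → 5F.
U+00CC: 2-byte form → C3 8C.
U+138BD: 4-byte form → F0 93 A2 BD.
U+0060: 1-byte form → 60.
U+00B7: 2-byte form → C2 B7.
Concatenated (13 bytes): 46 D1 AF 5F C3 8C F0 93 A2 BD 60 C2 B7.

46 D1 AF 5F C3 8C F0 93 A2 BD 60 C2 B7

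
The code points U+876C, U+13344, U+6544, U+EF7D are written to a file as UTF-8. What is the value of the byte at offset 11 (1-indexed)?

0xEE

1-indexed offset 11 is 0-indexed offset 10.
U+876C → 3-byte form E8 9D AC at offsets 0–2.
U+13344 → 4-byte form F0 93 8D 84 at offsets 3–6.
U+6544 → 3-byte form E6 95 84 at offsets 7–9.
U+EF7D → 3-byte form EE BD BD at offsets 10–12.
Offset 10 falls in char 4's range; it's byte 1 of EE BD BD = 0xEE.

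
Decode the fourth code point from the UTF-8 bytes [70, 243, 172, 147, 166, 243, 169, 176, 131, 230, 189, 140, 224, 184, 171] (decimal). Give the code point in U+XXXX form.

U+6F4C

Offset 0: leading byte 0x46 = 01000110 → 1-byte char #1 = 46.
Offset 1: leading byte 0xF3 = 11110011 → 4-byte char #2 = F3 AC 93 A6.
Offset 5: leading byte 0xF3 = 11110011 → 4-byte char #3 = F3 A9 B0 83.
Offset 9: leading byte 0xE6 = 11100110 → 3-byte char #4 = E6 BD 8C.
Leading byte 0xE6 = 11100110 matches 1110xxxx → 3-byte sequence.
Byte 1: 0xE6 = 11100110, payload 0110 (4 bits).
Byte 2: 0xBD = 10111101 (10xxxxxx ✓), payload 111101.
Byte 3: 0x8C = 10001100 (10xxxxxx ✓), payload 001100.
Concatenate: 0110111101001100 = 0x6F4C (16 bits → U+6F4C).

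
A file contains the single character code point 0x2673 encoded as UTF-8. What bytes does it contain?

U+2673 = 0x2673 = 9843 decimal. In range U+0800–U+FFFF → 3-byte form: 1110xxxx 10xxxxxx 10xxxxxx.
Binary (16 bits): 0010011001110011.
Split 4+6+6: 0010 | 011001 | 110011.
Byte 1: 11100010 = 0xE2.
Byte 2: 10011001 = 0x99.
Byte 3: 10110011 = 0xB3.

E2 99 B3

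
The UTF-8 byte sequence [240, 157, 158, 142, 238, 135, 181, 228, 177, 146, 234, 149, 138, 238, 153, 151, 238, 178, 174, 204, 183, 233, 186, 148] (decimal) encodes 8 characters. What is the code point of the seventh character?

Offset 0: leading byte 0xF0 = 11110000 → 4-byte char #1 = F0 9D 9E 8E.
Offset 4: leading byte 0xEE = 11101110 → 3-byte char #2 = EE 87 B5.
Offset 7: leading byte 0xE4 = 11100100 → 3-byte char #3 = E4 B1 92.
Offset 10: leading byte 0xEA = 11101010 → 3-byte char #4 = EA 95 8A.
Offset 13: leading byte 0xEE = 11101110 → 3-byte char #5 = EE 99 97.
Offset 16: leading byte 0xEE = 11101110 → 3-byte char #6 = EE B2 AE.
Offset 19: leading byte 0xCC = 11001100 → 2-byte char #7 = CC B7.
Leading byte 0xCC = 11001100 matches 110xxxxx → 2-byte sequence.
Byte 1: 0xCC = 11001100, payload 01100 (5 bits).
Byte 2: 0xB7 = 10110111 (10xxxxxx ✓), payload 110111.
Concatenate: 01100110111 = 0x337 (11 bits → U+0337).

U+0337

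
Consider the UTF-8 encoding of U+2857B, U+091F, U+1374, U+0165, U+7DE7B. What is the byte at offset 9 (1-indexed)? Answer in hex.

1-indexed offset 9 is 0-indexed offset 8.
U+2857B → 4-byte form F0 A8 95 BB at offsets 0–3.
U+091F → 3-byte form E0 A4 9F at offsets 4–6.
U+1374 → 3-byte form E1 8D B4 at offsets 7–9.
Offset 8 falls in char 3's range; it's byte 2 of E1 8D B4 = 0x8D.

0x8D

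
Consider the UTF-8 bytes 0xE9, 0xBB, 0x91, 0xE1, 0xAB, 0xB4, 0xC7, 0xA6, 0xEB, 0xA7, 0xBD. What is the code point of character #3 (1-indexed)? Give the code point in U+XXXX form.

U+01E6

Offset 0: leading byte 0xE9 = 11101001 → 3-byte char #1 = E9 BB 91.
Offset 3: leading byte 0xE1 = 11100001 → 3-byte char #2 = E1 AB B4.
Offset 6: leading byte 0xC7 = 11000111 → 2-byte char #3 = C7 A6.
Leading byte 0xC7 = 11000111 matches 110xxxxx → 2-byte sequence.
Byte 1: 0xC7 = 11000111, payload 00111 (5 bits).
Byte 2: 0xA6 = 10100110 (10xxxxxx ✓), payload 100110.
Concatenate: 00111100110 = 0x1E6 (11 bits → U+01E6).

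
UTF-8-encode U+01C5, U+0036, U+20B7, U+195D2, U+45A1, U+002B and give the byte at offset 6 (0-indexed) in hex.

U+01C5 → 2-byte form C7 85 at offsets 0–1.
U+0036 → 1-byte form 36 at offsets 2–2.
U+20B7 → 3-byte form E2 82 B7 at offsets 3–5.
U+195D2 → 4-byte form F0 99 97 92 at offsets 6–9.
Offset 6 falls in char 4's range; it's byte 1 of F0 99 97 92 = 0xF0.

0xF0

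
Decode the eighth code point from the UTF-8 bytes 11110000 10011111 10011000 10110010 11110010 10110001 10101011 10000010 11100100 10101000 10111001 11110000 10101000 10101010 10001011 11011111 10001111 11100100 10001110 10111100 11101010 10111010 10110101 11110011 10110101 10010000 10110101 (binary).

Offset 0: leading byte 0xF0 = 11110000 → 4-byte char #1 = F0 9F 98 B2.
Offset 4: leading byte 0xF2 = 11110010 → 4-byte char #2 = F2 B1 AB 82.
Offset 8: leading byte 0xE4 = 11100100 → 3-byte char #3 = E4 A8 B9.
Offset 11: leading byte 0xF0 = 11110000 → 4-byte char #4 = F0 A8 AA 8B.
Offset 15: leading byte 0xDF = 11011111 → 2-byte char #5 = DF 8F.
Offset 17: leading byte 0xE4 = 11100100 → 3-byte char #6 = E4 8E BC.
Offset 20: leading byte 0xEA = 11101010 → 3-byte char #7 = EA BA B5.
Offset 23: leading byte 0xF3 = 11110011 → 4-byte char #8 = F3 B5 90 B5.
Leading byte 0xF3 = 11110011 matches 11110xxx → 4-byte sequence.
Byte 1: 0xF3 = 11110011, payload 011 (3 bits).
Byte 2: 0xB5 = 10110101 (10xxxxxx ✓), payload 110101.
Byte 3: 0x90 = 10010000 (10xxxxxx ✓), payload 010000.
Byte 4: 0xB5 = 10110101 (10xxxxxx ✓), payload 110101.
Concatenate: 011110101010000110101 = 0xF5435 (21 bits → U+F5435).

U+F5435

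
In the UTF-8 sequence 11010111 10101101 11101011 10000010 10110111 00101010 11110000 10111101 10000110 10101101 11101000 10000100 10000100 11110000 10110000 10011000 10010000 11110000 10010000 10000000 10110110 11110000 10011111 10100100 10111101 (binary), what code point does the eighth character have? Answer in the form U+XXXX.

U+1F93D

Offset 0: leading byte 0xD7 = 11010111 → 2-byte char #1 = D7 AD.
Offset 2: leading byte 0xEB = 11101011 → 3-byte char #2 = EB 82 B7.
Offset 5: leading byte 0x2A = 00101010 → 1-byte char #3 = 2A.
Offset 6: leading byte 0xF0 = 11110000 → 4-byte char #4 = F0 BD 86 AD.
Offset 10: leading byte 0xE8 = 11101000 → 3-byte char #5 = E8 84 84.
Offset 13: leading byte 0xF0 = 11110000 → 4-byte char #6 = F0 B0 98 90.
Offset 17: leading byte 0xF0 = 11110000 → 4-byte char #7 = F0 90 80 B6.
Offset 21: leading byte 0xF0 = 11110000 → 4-byte char #8 = F0 9F A4 BD.
Leading byte 0xF0 = 11110000 matches 11110xxx → 4-byte sequence.
Byte 1: 0xF0 = 11110000, payload 000 (3 bits).
Byte 2: 0x9F = 10011111 (10xxxxxx ✓), payload 011111.
Byte 3: 0xA4 = 10100100 (10xxxxxx ✓), payload 100100.
Byte 4: 0xBD = 10111101 (10xxxxxx ✓), payload 111101.
Concatenate: 000011111100100111101 = 0x1F93D (21 bits → U+1F93D).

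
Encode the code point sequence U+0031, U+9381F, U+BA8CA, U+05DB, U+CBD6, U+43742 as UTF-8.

U+0031: 1-byte form → 31.
U+9381F: 4-byte form → F2 93 A0 9F.
U+BA8CA: 4-byte form → F2 BA A3 8A.
U+05DB: 2-byte form → D7 9B.
U+CBD6: 3-byte form → EC AF 96.
U+43742: 4-byte form → F1 83 9D 82.
Concatenated (18 bytes): 31 F2 93 A0 9F F2 BA A3 8A D7 9B EC AF 96 F1 83 9D 82.

31 F2 93 A0 9F F2 BA A3 8A D7 9B EC AF 96 F1 83 9D 82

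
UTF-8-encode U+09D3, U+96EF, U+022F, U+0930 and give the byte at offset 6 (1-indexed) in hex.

0xAF

1-indexed offset 6 is 0-indexed offset 5.
U+09D3 → 3-byte form E0 A7 93 at offsets 0–2.
U+96EF → 3-byte form E9 9B AF at offsets 3–5.
Offset 5 falls in char 2's range; it's byte 3 of E9 9B AF = 0xAF.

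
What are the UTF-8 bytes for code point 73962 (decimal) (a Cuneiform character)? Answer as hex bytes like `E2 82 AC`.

U+120EA = 0x120EA = 73962 decimal. In range U+10000–U+10FFFF → 4-byte form: 11110xxx 10xxxxxx 10xxxxxx 10xxxxxx.
Binary (21 bits): 000010010000011101010.
Split 3+6+6+6: 000 | 010010 | 000011 | 101010.
Byte 1: 11110000 = 0xF0.
Byte 2: 10010010 = 0x92.
Byte 3: 10000011 = 0x83.
Byte 4: 10101010 = 0xAA.

F0 92 83 AA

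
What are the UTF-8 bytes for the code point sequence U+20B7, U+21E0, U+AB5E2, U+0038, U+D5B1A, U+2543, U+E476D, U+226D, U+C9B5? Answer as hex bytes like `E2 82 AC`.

U+20B7: 3-byte form → E2 82 B7.
U+21E0: 3-byte form → E2 87 A0.
U+AB5E2: 4-byte form → F2 AB 97 A2.
U+0038: 1-byte form → 38.
U+D5B1A: 4-byte form → F3 95 AC 9A.
U+2543: 3-byte form → E2 95 83.
U+E476D: 4-byte form → F3 A4 9D AD.
U+226D: 3-byte form → E2 89 AD.
U+C9B5: 3-byte form → EC A6 B5.
Concatenated (28 bytes): E2 82 B7 E2 87 A0 F2 AB 97 A2 38 F3 95 AC 9A E2 95 83 F3 A4 9D AD E2 89 AD EC A6 B5.

E2 82 B7 E2 87 A0 F2 AB 97 A2 38 F3 95 AC 9A E2 95 83 F3 A4 9D AD E2 89 AD EC A6 B5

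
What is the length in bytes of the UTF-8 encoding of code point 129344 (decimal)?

4

U+1F940 = 0x1F940. UTF-8 uses 1 byte below 0x80, 2 below 0x800, 3 below 0x10000, 4 up to 0x10FFFF. 0x1F940 is in U+10000–U+10FFFF → 4 bytes.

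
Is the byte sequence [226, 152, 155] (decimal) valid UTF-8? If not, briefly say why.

Leading byte 0xE2 = 11100010 → 3-byte form.
Continuation bytes 0x98=10011000, 0x9B=10011011 all match 10xxxxxx.
Decoded value 0x261B is ≥ 0x800 (shortest form) and not a surrogate.

valid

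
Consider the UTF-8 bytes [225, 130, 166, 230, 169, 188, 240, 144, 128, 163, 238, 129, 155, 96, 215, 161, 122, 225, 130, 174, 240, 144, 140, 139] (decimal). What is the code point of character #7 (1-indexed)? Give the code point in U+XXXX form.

Offset 0: leading byte 0xE1 = 11100001 → 3-byte char #1 = E1 82 A6.
Offset 3: leading byte 0xE6 = 11100110 → 3-byte char #2 = E6 A9 BC.
Offset 6: leading byte 0xF0 = 11110000 → 4-byte char #3 = F0 90 80 A3.
Offset 10: leading byte 0xEE = 11101110 → 3-byte char #4 = EE 81 9B.
Offset 13: leading byte 0x60 = 01100000 → 1-byte char #5 = 60.
Offset 14: leading byte 0xD7 = 11010111 → 2-byte char #6 = D7 A1.
Offset 16: leading byte 0x7A = 01111010 → 1-byte char #7 = 7A.
Leading byte 0x7A = 01111010 matches 0xxxxxxx → 1-byte sequence.
Byte 1: 0x7A = 01111010, payload 1111010 (7 bits).
Concatenate: 1111010 = 0x7A (7 bits → U+007A).

U+007A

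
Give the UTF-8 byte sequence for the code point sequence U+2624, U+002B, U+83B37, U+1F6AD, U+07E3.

U+2624: 3-byte form → E2 98 A4.
U+002B: 1-byte form → 2B.
U+83B37: 4-byte form → F2 83 AC B7.
U+1F6AD: 4-byte form → F0 9F 9A AD.
U+07E3: 2-byte form → DF A3.
Concatenated (14 bytes): E2 98 A4 2B F2 83 AC B7 F0 9F 9A AD DF A3.

E2 98 A4 2B F2 83 AC B7 F0 9F 9A AD DF A3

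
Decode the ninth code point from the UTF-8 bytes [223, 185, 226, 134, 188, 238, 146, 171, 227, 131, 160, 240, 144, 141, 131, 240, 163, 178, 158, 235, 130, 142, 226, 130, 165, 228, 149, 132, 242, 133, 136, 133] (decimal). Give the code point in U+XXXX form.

U+4544

Offset 0: leading byte 0xDF = 11011111 → 2-byte char #1 = DF B9.
Offset 2: leading byte 0xE2 = 11100010 → 3-byte char #2 = E2 86 BC.
Offset 5: leading byte 0xEE = 11101110 → 3-byte char #3 = EE 92 AB.
Offset 8: leading byte 0xE3 = 11100011 → 3-byte char #4 = E3 83 A0.
Offset 11: leading byte 0xF0 = 11110000 → 4-byte char #5 = F0 90 8D 83.
Offset 15: leading byte 0xF0 = 11110000 → 4-byte char #6 = F0 A3 B2 9E.
Offset 19: leading byte 0xEB = 11101011 → 3-byte char #7 = EB 82 8E.
Offset 22: leading byte 0xE2 = 11100010 → 3-byte char #8 = E2 82 A5.
Offset 25: leading byte 0xE4 = 11100100 → 3-byte char #9 = E4 95 84.
Leading byte 0xE4 = 11100100 matches 1110xxxx → 3-byte sequence.
Byte 1: 0xE4 = 11100100, payload 0100 (4 bits).
Byte 2: 0x95 = 10010101 (10xxxxxx ✓), payload 010101.
Byte 3: 0x84 = 10000100 (10xxxxxx ✓), payload 000100.
Concatenate: 0100010101000100 = 0x4544 (16 bits → U+4544).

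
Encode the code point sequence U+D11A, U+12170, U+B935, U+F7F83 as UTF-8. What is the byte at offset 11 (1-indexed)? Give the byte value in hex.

1-indexed offset 11 is 0-indexed offset 10.
U+D11A → 3-byte form ED 84 9A at offsets 0–2.
U+12170 → 4-byte form F0 92 85 B0 at offsets 3–6.
U+B935 → 3-byte form EB A4 B5 at offsets 7–9.
U+F7F83 → 4-byte form F3 B7 BE 83 at offsets 10–13.
Offset 10 falls in char 4's range; it's byte 1 of F3 B7 BE 83 = 0xF3.

0xF3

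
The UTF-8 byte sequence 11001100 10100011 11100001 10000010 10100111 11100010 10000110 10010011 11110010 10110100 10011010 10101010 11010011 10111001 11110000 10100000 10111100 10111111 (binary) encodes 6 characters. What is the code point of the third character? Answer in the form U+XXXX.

Offset 0: leading byte 0xCC = 11001100 → 2-byte char #1 = CC A3.
Offset 2: leading byte 0xE1 = 11100001 → 3-byte char #2 = E1 82 A7.
Offset 5: leading byte 0xE2 = 11100010 → 3-byte char #3 = E2 86 93.
Leading byte 0xE2 = 11100010 matches 1110xxxx → 3-byte sequence.
Byte 1: 0xE2 = 11100010, payload 0010 (4 bits).
Byte 2: 0x86 = 10000110 (10xxxxxx ✓), payload 000110.
Byte 3: 0x93 = 10010011 (10xxxxxx ✓), payload 010011.
Concatenate: 0010000110010011 = 0x2193 (16 bits → U+2193).

U+2193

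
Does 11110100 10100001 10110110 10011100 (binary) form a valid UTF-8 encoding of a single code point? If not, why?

Leading byte 0xF4 = 11110100 → 4-byte form.
Payload = 0x121D9C, which exceeds U+10FFFF, the maximum Unicode code point. (Leading bytes F5–FF, or F4 followed by ≥ 0x90, are invalid.)

invalid (encodes a value above U+10FFFF)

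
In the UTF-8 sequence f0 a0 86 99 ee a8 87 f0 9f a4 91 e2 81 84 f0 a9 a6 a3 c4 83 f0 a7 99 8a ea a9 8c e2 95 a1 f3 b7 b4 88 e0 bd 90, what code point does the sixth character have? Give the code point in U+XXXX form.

U+0103

Offset 0: leading byte 0xF0 = 11110000 → 4-byte char #1 = F0 A0 86 99.
Offset 4: leading byte 0xEE = 11101110 → 3-byte char #2 = EE A8 87.
Offset 7: leading byte 0xF0 = 11110000 → 4-byte char #3 = F0 9F A4 91.
Offset 11: leading byte 0xE2 = 11100010 → 3-byte char #4 = E2 81 84.
Offset 14: leading byte 0xF0 = 11110000 → 4-byte char #5 = F0 A9 A6 A3.
Offset 18: leading byte 0xC4 = 11000100 → 2-byte char #6 = C4 83.
Leading byte 0xC4 = 11000100 matches 110xxxxx → 2-byte sequence.
Byte 1: 0xC4 = 11000100, payload 00100 (5 bits).
Byte 2: 0x83 = 10000011 (10xxxxxx ✓), payload 000011.
Concatenate: 00100000011 = 0x103 (11 bits → U+0103).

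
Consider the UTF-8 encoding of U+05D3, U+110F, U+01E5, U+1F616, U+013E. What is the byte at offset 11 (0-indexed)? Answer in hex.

0xC4

U+05D3 → 2-byte form D7 93 at offsets 0–1.
U+110F → 3-byte form E1 84 8F at offsets 2–4.
U+01E5 → 2-byte form C7 A5 at offsets 5–6.
U+1F616 → 4-byte form F0 9F 98 96 at offsets 7–10.
U+013E → 2-byte form C4 BE at offsets 11–12.
Offset 11 falls in char 5's range; it's byte 1 of C4 BE = 0xC4.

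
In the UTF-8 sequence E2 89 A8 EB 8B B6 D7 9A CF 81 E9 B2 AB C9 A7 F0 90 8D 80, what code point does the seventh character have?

U+10340

Offset 0: leading byte 0xE2 = 11100010 → 3-byte char #1 = E2 89 A8.
Offset 3: leading byte 0xEB = 11101011 → 3-byte char #2 = EB 8B B6.
Offset 6: leading byte 0xD7 = 11010111 → 2-byte char #3 = D7 9A.
Offset 8: leading byte 0xCF = 11001111 → 2-byte char #4 = CF 81.
Offset 10: leading byte 0xE9 = 11101001 → 3-byte char #5 = E9 B2 AB.
Offset 13: leading byte 0xC9 = 11001001 → 2-byte char #6 = C9 A7.
Offset 15: leading byte 0xF0 = 11110000 → 4-byte char #7 = F0 90 8D 80.
Leading byte 0xF0 = 11110000 matches 11110xxx → 4-byte sequence.
Byte 1: 0xF0 = 11110000, payload 000 (3 bits).
Byte 2: 0x90 = 10010000 (10xxxxxx ✓), payload 010000.
Byte 3: 0x8D = 10001101 (10xxxxxx ✓), payload 001101.
Byte 4: 0x80 = 10000000 (10xxxxxx ✓), payload 000000.
Concatenate: 000010000001101000000 = 0x10340 (21 bits → U+10340).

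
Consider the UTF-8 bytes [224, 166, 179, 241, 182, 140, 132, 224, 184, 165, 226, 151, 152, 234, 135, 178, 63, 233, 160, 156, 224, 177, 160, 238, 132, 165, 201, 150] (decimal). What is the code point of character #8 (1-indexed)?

U+0C60

Offset 0: leading byte 0xE0 = 11100000 → 3-byte char #1 = E0 A6 B3.
Offset 3: leading byte 0xF1 = 11110001 → 4-byte char #2 = F1 B6 8C 84.
Offset 7: leading byte 0xE0 = 11100000 → 3-byte char #3 = E0 B8 A5.
Offset 10: leading byte 0xE2 = 11100010 → 3-byte char #4 = E2 97 98.
Offset 13: leading byte 0xEA = 11101010 → 3-byte char #5 = EA 87 B2.
Offset 16: leading byte 0x3F = 00111111 → 1-byte char #6 = 3F.
Offset 17: leading byte 0xE9 = 11101001 → 3-byte char #7 = E9 A0 9C.
Offset 20: leading byte 0xE0 = 11100000 → 3-byte char #8 = E0 B1 A0.
Leading byte 0xE0 = 11100000 matches 1110xxxx → 3-byte sequence.
Byte 1: 0xE0 = 11100000, payload 0000 (4 bits).
Byte 2: 0xB1 = 10110001 (10xxxxxx ✓), payload 110001.
Byte 3: 0xA0 = 10100000 (10xxxxxx ✓), payload 100000.
Concatenate: 0000110001100000 = 0xC60 (16 bits → U+0C60).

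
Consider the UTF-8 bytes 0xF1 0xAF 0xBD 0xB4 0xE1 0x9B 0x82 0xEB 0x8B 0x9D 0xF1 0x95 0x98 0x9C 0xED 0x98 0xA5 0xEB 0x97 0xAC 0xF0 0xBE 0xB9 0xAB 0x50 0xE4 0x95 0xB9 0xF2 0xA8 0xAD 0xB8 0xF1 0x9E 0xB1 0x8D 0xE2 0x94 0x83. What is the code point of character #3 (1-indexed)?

U+B2DD

Offset 0: leading byte 0xF1 = 11110001 → 4-byte char #1 = F1 AF BD B4.
Offset 4: leading byte 0xE1 = 11100001 → 3-byte char #2 = E1 9B 82.
Offset 7: leading byte 0xEB = 11101011 → 3-byte char #3 = EB 8B 9D.
Leading byte 0xEB = 11101011 matches 1110xxxx → 3-byte sequence.
Byte 1: 0xEB = 11101011, payload 1011 (4 bits).
Byte 2: 0x8B = 10001011 (10xxxxxx ✓), payload 001011.
Byte 3: 0x9D = 10011101 (10xxxxxx ✓), payload 011101.
Concatenate: 1011001011011101 = 0xB2DD (16 bits → U+B2DD).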